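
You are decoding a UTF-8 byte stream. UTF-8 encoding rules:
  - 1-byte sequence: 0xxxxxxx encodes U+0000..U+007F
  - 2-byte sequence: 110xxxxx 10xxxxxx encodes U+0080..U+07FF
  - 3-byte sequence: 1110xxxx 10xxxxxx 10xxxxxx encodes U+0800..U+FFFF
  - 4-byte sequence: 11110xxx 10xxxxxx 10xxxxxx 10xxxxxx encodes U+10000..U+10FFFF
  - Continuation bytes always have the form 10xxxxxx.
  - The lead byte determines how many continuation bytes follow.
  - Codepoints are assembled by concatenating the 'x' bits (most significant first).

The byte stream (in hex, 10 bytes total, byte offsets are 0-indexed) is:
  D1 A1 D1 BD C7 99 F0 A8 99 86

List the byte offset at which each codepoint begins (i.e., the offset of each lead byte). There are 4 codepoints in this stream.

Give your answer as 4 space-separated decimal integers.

Answer: 0 2 4 6

Derivation:
Byte[0]=D1: 2-byte lead, need 1 cont bytes. acc=0x11
Byte[1]=A1: continuation. acc=(acc<<6)|0x21=0x461
Completed: cp=U+0461 (starts at byte 0)
Byte[2]=D1: 2-byte lead, need 1 cont bytes. acc=0x11
Byte[3]=BD: continuation. acc=(acc<<6)|0x3D=0x47D
Completed: cp=U+047D (starts at byte 2)
Byte[4]=C7: 2-byte lead, need 1 cont bytes. acc=0x7
Byte[5]=99: continuation. acc=(acc<<6)|0x19=0x1D9
Completed: cp=U+01D9 (starts at byte 4)
Byte[6]=F0: 4-byte lead, need 3 cont bytes. acc=0x0
Byte[7]=A8: continuation. acc=(acc<<6)|0x28=0x28
Byte[8]=99: continuation. acc=(acc<<6)|0x19=0xA19
Byte[9]=86: continuation. acc=(acc<<6)|0x06=0x28646
Completed: cp=U+28646 (starts at byte 6)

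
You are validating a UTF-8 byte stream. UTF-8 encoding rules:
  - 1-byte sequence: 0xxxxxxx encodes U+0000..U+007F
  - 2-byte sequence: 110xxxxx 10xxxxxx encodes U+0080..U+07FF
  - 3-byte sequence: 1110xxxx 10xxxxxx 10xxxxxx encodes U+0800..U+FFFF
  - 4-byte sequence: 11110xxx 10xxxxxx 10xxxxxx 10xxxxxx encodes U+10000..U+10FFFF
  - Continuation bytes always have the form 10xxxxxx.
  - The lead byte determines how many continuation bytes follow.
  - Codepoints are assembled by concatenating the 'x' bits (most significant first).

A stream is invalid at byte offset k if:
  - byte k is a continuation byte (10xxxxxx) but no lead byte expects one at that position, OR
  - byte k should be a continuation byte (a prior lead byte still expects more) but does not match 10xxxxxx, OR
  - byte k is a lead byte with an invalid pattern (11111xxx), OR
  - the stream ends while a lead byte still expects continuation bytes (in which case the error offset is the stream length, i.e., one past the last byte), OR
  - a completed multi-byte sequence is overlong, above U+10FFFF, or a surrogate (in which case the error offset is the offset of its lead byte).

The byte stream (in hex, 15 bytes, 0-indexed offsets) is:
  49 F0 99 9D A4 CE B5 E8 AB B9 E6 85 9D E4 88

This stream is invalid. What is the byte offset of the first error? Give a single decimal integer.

Byte[0]=49: 1-byte ASCII. cp=U+0049
Byte[1]=F0: 4-byte lead, need 3 cont bytes. acc=0x0
Byte[2]=99: continuation. acc=(acc<<6)|0x19=0x19
Byte[3]=9D: continuation. acc=(acc<<6)|0x1D=0x65D
Byte[4]=A4: continuation. acc=(acc<<6)|0x24=0x19764
Completed: cp=U+19764 (starts at byte 1)
Byte[5]=CE: 2-byte lead, need 1 cont bytes. acc=0xE
Byte[6]=B5: continuation. acc=(acc<<6)|0x35=0x3B5
Completed: cp=U+03B5 (starts at byte 5)
Byte[7]=E8: 3-byte lead, need 2 cont bytes. acc=0x8
Byte[8]=AB: continuation. acc=(acc<<6)|0x2B=0x22B
Byte[9]=B9: continuation. acc=(acc<<6)|0x39=0x8AF9
Completed: cp=U+8AF9 (starts at byte 7)
Byte[10]=E6: 3-byte lead, need 2 cont bytes. acc=0x6
Byte[11]=85: continuation. acc=(acc<<6)|0x05=0x185
Byte[12]=9D: continuation. acc=(acc<<6)|0x1D=0x615D
Completed: cp=U+615D (starts at byte 10)
Byte[13]=E4: 3-byte lead, need 2 cont bytes. acc=0x4
Byte[14]=88: continuation. acc=(acc<<6)|0x08=0x108
Byte[15]: stream ended, expected continuation. INVALID

Answer: 15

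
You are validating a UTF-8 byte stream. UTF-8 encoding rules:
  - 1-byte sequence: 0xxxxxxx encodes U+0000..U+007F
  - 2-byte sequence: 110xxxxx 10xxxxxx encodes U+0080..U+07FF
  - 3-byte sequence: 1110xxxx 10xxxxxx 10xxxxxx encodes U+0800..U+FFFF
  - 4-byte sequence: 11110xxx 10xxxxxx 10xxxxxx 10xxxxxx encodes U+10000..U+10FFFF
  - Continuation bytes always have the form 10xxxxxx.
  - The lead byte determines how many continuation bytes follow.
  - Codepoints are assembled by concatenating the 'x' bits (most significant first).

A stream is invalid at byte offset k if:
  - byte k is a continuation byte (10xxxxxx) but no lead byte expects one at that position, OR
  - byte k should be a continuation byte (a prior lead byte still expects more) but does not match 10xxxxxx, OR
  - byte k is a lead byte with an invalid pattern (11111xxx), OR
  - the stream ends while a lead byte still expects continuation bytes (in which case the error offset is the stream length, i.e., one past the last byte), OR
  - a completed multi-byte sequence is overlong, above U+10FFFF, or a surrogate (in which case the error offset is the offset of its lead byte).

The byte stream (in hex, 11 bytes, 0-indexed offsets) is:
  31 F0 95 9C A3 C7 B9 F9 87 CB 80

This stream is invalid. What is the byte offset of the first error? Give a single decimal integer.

Answer: 7

Derivation:
Byte[0]=31: 1-byte ASCII. cp=U+0031
Byte[1]=F0: 4-byte lead, need 3 cont bytes. acc=0x0
Byte[2]=95: continuation. acc=(acc<<6)|0x15=0x15
Byte[3]=9C: continuation. acc=(acc<<6)|0x1C=0x55C
Byte[4]=A3: continuation. acc=(acc<<6)|0x23=0x15723
Completed: cp=U+15723 (starts at byte 1)
Byte[5]=C7: 2-byte lead, need 1 cont bytes. acc=0x7
Byte[6]=B9: continuation. acc=(acc<<6)|0x39=0x1F9
Completed: cp=U+01F9 (starts at byte 5)
Byte[7]=F9: INVALID lead byte (not 0xxx/110x/1110/11110)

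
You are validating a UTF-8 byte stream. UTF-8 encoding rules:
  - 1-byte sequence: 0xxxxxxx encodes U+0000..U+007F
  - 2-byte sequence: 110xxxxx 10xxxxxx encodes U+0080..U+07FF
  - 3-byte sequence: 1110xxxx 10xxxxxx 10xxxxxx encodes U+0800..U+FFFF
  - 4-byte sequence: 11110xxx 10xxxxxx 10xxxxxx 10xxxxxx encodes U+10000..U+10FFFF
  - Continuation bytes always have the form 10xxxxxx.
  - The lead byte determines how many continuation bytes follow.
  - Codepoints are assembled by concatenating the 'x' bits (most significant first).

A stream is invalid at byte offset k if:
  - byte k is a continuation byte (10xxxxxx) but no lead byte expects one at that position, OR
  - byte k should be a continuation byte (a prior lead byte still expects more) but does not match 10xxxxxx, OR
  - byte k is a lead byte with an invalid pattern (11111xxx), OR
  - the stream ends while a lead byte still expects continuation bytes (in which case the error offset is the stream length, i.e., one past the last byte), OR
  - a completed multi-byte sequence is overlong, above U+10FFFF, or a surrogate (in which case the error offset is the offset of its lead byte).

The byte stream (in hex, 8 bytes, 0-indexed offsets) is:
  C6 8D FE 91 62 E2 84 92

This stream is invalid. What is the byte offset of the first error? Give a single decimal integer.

Byte[0]=C6: 2-byte lead, need 1 cont bytes. acc=0x6
Byte[1]=8D: continuation. acc=(acc<<6)|0x0D=0x18D
Completed: cp=U+018D (starts at byte 0)
Byte[2]=FE: INVALID lead byte (not 0xxx/110x/1110/11110)

Answer: 2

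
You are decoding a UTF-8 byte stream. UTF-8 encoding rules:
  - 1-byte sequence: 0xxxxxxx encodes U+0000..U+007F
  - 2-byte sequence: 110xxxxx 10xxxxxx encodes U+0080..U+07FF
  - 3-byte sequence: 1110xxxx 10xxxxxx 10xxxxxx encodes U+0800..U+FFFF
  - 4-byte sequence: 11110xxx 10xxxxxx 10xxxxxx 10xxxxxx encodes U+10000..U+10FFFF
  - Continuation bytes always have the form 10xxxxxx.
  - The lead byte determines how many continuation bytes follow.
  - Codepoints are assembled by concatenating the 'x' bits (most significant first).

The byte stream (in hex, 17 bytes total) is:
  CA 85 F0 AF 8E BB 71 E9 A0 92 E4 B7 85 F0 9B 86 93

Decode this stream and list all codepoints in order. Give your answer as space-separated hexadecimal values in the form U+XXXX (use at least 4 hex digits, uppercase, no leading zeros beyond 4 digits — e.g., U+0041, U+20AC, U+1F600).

Byte[0]=CA: 2-byte lead, need 1 cont bytes. acc=0xA
Byte[1]=85: continuation. acc=(acc<<6)|0x05=0x285
Completed: cp=U+0285 (starts at byte 0)
Byte[2]=F0: 4-byte lead, need 3 cont bytes. acc=0x0
Byte[3]=AF: continuation. acc=(acc<<6)|0x2F=0x2F
Byte[4]=8E: continuation. acc=(acc<<6)|0x0E=0xBCE
Byte[5]=BB: continuation. acc=(acc<<6)|0x3B=0x2F3BB
Completed: cp=U+2F3BB (starts at byte 2)
Byte[6]=71: 1-byte ASCII. cp=U+0071
Byte[7]=E9: 3-byte lead, need 2 cont bytes. acc=0x9
Byte[8]=A0: continuation. acc=(acc<<6)|0x20=0x260
Byte[9]=92: continuation. acc=(acc<<6)|0x12=0x9812
Completed: cp=U+9812 (starts at byte 7)
Byte[10]=E4: 3-byte lead, need 2 cont bytes. acc=0x4
Byte[11]=B7: continuation. acc=(acc<<6)|0x37=0x137
Byte[12]=85: continuation. acc=(acc<<6)|0x05=0x4DC5
Completed: cp=U+4DC5 (starts at byte 10)
Byte[13]=F0: 4-byte lead, need 3 cont bytes. acc=0x0
Byte[14]=9B: continuation. acc=(acc<<6)|0x1B=0x1B
Byte[15]=86: continuation. acc=(acc<<6)|0x06=0x6C6
Byte[16]=93: continuation. acc=(acc<<6)|0x13=0x1B193
Completed: cp=U+1B193 (starts at byte 13)

Answer: U+0285 U+2F3BB U+0071 U+9812 U+4DC5 U+1B193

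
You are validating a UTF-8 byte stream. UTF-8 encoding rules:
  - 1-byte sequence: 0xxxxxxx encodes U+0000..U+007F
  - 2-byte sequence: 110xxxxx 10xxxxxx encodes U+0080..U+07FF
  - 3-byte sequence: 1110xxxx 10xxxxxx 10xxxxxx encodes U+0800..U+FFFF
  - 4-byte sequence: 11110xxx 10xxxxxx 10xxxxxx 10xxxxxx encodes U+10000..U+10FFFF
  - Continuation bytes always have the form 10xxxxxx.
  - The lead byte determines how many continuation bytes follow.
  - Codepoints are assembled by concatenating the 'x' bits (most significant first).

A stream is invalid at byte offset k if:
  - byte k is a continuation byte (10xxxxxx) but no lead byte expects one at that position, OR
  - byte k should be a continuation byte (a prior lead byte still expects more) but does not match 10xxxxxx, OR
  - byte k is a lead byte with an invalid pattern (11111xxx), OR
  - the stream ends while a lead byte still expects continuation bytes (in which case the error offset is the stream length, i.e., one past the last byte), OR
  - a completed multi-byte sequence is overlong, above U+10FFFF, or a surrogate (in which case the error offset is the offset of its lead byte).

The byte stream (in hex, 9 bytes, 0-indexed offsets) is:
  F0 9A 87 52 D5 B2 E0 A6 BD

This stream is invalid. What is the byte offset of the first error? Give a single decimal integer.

Answer: 3

Derivation:
Byte[0]=F0: 4-byte lead, need 3 cont bytes. acc=0x0
Byte[1]=9A: continuation. acc=(acc<<6)|0x1A=0x1A
Byte[2]=87: continuation. acc=(acc<<6)|0x07=0x687
Byte[3]=52: expected 10xxxxxx continuation. INVALID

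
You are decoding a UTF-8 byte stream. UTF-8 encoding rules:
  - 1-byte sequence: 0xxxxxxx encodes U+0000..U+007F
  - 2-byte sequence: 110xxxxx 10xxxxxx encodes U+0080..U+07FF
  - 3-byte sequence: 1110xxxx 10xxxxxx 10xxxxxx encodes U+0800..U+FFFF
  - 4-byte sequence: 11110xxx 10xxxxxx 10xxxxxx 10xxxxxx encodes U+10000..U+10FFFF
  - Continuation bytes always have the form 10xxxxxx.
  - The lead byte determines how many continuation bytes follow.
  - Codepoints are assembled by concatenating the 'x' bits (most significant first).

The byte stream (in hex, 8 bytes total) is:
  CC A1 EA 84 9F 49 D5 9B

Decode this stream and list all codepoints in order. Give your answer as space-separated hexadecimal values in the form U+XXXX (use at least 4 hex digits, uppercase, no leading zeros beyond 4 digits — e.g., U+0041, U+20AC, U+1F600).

Answer: U+0321 U+A11F U+0049 U+055B

Derivation:
Byte[0]=CC: 2-byte lead, need 1 cont bytes. acc=0xC
Byte[1]=A1: continuation. acc=(acc<<6)|0x21=0x321
Completed: cp=U+0321 (starts at byte 0)
Byte[2]=EA: 3-byte lead, need 2 cont bytes. acc=0xA
Byte[3]=84: continuation. acc=(acc<<6)|0x04=0x284
Byte[4]=9F: continuation. acc=(acc<<6)|0x1F=0xA11F
Completed: cp=U+A11F (starts at byte 2)
Byte[5]=49: 1-byte ASCII. cp=U+0049
Byte[6]=D5: 2-byte lead, need 1 cont bytes. acc=0x15
Byte[7]=9B: continuation. acc=(acc<<6)|0x1B=0x55B
Completed: cp=U+055B (starts at byte 6)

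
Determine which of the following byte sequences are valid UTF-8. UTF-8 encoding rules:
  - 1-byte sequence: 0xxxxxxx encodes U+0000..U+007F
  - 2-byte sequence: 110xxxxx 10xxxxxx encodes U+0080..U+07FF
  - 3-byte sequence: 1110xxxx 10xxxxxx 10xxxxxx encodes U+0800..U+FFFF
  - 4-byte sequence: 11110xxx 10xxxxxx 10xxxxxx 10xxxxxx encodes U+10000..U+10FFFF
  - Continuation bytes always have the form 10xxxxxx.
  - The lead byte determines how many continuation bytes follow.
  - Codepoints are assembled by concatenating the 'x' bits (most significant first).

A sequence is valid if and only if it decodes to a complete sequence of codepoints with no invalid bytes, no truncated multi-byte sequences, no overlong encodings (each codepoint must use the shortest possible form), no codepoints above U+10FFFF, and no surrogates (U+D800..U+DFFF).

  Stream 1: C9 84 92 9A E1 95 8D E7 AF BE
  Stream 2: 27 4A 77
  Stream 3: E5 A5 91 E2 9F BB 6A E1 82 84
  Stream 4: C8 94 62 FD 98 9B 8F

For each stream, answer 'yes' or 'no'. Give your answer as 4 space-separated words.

Stream 1: error at byte offset 2. INVALID
Stream 2: decodes cleanly. VALID
Stream 3: decodes cleanly. VALID
Stream 4: error at byte offset 3. INVALID

Answer: no yes yes no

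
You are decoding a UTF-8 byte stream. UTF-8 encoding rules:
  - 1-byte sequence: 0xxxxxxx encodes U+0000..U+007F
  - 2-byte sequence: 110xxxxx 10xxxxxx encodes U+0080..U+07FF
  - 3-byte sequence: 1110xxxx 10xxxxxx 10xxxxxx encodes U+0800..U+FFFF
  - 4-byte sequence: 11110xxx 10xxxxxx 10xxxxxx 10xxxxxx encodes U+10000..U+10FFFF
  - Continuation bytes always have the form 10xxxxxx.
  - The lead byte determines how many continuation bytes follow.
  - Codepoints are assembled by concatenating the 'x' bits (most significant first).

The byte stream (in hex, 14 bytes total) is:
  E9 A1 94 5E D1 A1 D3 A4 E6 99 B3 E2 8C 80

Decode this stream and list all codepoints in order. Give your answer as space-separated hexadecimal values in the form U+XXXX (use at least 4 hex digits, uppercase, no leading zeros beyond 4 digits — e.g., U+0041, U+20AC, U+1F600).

Byte[0]=E9: 3-byte lead, need 2 cont bytes. acc=0x9
Byte[1]=A1: continuation. acc=(acc<<6)|0x21=0x261
Byte[2]=94: continuation. acc=(acc<<6)|0x14=0x9854
Completed: cp=U+9854 (starts at byte 0)
Byte[3]=5E: 1-byte ASCII. cp=U+005E
Byte[4]=D1: 2-byte lead, need 1 cont bytes. acc=0x11
Byte[5]=A1: continuation. acc=(acc<<6)|0x21=0x461
Completed: cp=U+0461 (starts at byte 4)
Byte[6]=D3: 2-byte lead, need 1 cont bytes. acc=0x13
Byte[7]=A4: continuation. acc=(acc<<6)|0x24=0x4E4
Completed: cp=U+04E4 (starts at byte 6)
Byte[8]=E6: 3-byte lead, need 2 cont bytes. acc=0x6
Byte[9]=99: continuation. acc=(acc<<6)|0x19=0x199
Byte[10]=B3: continuation. acc=(acc<<6)|0x33=0x6673
Completed: cp=U+6673 (starts at byte 8)
Byte[11]=E2: 3-byte lead, need 2 cont bytes. acc=0x2
Byte[12]=8C: continuation. acc=(acc<<6)|0x0C=0x8C
Byte[13]=80: continuation. acc=(acc<<6)|0x00=0x2300
Completed: cp=U+2300 (starts at byte 11)

Answer: U+9854 U+005E U+0461 U+04E4 U+6673 U+2300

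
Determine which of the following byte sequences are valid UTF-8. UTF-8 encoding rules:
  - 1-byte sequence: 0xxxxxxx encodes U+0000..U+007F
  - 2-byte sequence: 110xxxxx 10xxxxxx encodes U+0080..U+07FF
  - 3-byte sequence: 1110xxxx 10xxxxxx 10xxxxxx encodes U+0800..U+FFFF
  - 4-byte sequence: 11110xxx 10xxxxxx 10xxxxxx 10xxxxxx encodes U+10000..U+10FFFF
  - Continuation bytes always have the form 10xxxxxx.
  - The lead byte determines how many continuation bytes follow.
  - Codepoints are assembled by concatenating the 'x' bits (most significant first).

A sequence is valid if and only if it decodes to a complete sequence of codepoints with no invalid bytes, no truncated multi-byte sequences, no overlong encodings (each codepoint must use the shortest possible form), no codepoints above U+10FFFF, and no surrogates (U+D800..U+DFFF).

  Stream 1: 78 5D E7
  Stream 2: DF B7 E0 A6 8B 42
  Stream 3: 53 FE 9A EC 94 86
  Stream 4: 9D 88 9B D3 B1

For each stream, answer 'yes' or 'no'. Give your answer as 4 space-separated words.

Stream 1: error at byte offset 3. INVALID
Stream 2: decodes cleanly. VALID
Stream 3: error at byte offset 1. INVALID
Stream 4: error at byte offset 0. INVALID

Answer: no yes no no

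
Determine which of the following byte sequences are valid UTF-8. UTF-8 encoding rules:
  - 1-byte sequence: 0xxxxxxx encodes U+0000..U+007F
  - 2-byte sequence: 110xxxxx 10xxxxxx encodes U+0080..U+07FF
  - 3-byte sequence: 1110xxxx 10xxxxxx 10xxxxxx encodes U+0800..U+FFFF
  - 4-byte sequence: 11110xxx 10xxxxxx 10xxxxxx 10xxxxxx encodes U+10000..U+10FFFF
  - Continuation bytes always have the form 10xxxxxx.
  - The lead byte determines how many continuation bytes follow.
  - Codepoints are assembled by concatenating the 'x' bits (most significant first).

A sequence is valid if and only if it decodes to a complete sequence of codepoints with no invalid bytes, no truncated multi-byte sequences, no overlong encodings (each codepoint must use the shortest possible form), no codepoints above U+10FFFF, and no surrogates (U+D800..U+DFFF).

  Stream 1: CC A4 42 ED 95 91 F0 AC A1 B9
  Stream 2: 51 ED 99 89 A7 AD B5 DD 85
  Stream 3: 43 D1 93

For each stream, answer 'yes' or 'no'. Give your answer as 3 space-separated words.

Answer: yes no yes

Derivation:
Stream 1: decodes cleanly. VALID
Stream 2: error at byte offset 4. INVALID
Stream 3: decodes cleanly. VALID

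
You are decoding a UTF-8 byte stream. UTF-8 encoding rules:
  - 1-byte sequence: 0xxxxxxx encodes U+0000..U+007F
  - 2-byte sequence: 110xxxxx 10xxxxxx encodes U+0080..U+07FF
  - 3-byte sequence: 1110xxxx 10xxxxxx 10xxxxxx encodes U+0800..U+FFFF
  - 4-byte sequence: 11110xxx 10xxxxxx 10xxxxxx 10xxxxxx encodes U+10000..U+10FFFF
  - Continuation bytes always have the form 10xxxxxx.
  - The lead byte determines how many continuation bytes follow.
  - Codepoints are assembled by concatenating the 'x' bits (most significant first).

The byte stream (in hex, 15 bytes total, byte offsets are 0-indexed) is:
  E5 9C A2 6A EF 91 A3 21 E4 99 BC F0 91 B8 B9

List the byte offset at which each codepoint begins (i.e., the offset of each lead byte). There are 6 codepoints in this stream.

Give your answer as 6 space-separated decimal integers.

Answer: 0 3 4 7 8 11

Derivation:
Byte[0]=E5: 3-byte lead, need 2 cont bytes. acc=0x5
Byte[1]=9C: continuation. acc=(acc<<6)|0x1C=0x15C
Byte[2]=A2: continuation. acc=(acc<<6)|0x22=0x5722
Completed: cp=U+5722 (starts at byte 0)
Byte[3]=6A: 1-byte ASCII. cp=U+006A
Byte[4]=EF: 3-byte lead, need 2 cont bytes. acc=0xF
Byte[5]=91: continuation. acc=(acc<<6)|0x11=0x3D1
Byte[6]=A3: continuation. acc=(acc<<6)|0x23=0xF463
Completed: cp=U+F463 (starts at byte 4)
Byte[7]=21: 1-byte ASCII. cp=U+0021
Byte[8]=E4: 3-byte lead, need 2 cont bytes. acc=0x4
Byte[9]=99: continuation. acc=(acc<<6)|0x19=0x119
Byte[10]=BC: continuation. acc=(acc<<6)|0x3C=0x467C
Completed: cp=U+467C (starts at byte 8)
Byte[11]=F0: 4-byte lead, need 3 cont bytes. acc=0x0
Byte[12]=91: continuation. acc=(acc<<6)|0x11=0x11
Byte[13]=B8: continuation. acc=(acc<<6)|0x38=0x478
Byte[14]=B9: continuation. acc=(acc<<6)|0x39=0x11E39
Completed: cp=U+11E39 (starts at byte 11)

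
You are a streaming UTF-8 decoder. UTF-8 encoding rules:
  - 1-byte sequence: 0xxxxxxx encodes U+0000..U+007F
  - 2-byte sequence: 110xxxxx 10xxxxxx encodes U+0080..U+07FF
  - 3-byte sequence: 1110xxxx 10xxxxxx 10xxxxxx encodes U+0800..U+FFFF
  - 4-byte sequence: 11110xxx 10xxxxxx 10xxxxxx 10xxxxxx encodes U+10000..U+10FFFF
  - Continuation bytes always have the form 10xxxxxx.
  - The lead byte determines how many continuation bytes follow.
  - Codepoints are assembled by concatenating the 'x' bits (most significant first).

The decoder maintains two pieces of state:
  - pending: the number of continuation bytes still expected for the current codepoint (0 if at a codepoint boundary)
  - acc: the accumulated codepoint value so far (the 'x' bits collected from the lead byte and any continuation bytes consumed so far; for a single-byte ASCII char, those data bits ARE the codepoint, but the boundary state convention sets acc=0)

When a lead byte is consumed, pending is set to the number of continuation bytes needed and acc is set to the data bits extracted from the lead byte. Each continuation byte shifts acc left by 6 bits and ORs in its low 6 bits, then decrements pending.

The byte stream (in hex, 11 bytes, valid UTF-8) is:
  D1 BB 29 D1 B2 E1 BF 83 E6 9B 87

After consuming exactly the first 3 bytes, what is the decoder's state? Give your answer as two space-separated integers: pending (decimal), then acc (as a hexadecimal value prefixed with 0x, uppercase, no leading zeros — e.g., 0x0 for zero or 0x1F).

Answer: 0 0x0

Derivation:
Byte[0]=D1: 2-byte lead. pending=1, acc=0x11
Byte[1]=BB: continuation. acc=(acc<<6)|0x3B=0x47B, pending=0
Byte[2]=29: 1-byte. pending=0, acc=0x0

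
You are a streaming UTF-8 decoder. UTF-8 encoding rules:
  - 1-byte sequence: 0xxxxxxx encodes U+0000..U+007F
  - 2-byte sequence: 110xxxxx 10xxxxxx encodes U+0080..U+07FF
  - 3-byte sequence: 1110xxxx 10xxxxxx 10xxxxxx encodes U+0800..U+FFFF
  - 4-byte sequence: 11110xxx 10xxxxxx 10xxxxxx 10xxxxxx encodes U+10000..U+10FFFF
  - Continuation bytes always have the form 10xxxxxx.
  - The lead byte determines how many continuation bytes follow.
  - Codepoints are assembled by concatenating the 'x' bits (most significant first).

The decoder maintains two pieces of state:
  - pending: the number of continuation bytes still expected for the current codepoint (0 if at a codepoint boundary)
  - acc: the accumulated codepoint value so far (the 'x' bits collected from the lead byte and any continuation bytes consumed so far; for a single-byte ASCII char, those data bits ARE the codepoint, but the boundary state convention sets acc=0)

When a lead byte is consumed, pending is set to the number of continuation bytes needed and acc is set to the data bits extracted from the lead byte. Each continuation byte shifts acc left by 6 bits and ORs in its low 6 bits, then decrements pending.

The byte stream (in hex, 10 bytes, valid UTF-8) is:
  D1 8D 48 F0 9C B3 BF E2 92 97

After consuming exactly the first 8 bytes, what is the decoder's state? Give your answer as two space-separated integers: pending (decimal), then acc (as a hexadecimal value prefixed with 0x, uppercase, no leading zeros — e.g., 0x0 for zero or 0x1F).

Answer: 2 0x2

Derivation:
Byte[0]=D1: 2-byte lead. pending=1, acc=0x11
Byte[1]=8D: continuation. acc=(acc<<6)|0x0D=0x44D, pending=0
Byte[2]=48: 1-byte. pending=0, acc=0x0
Byte[3]=F0: 4-byte lead. pending=3, acc=0x0
Byte[4]=9C: continuation. acc=(acc<<6)|0x1C=0x1C, pending=2
Byte[5]=B3: continuation. acc=(acc<<6)|0x33=0x733, pending=1
Byte[6]=BF: continuation. acc=(acc<<6)|0x3F=0x1CCFF, pending=0
Byte[7]=E2: 3-byte lead. pending=2, acc=0x2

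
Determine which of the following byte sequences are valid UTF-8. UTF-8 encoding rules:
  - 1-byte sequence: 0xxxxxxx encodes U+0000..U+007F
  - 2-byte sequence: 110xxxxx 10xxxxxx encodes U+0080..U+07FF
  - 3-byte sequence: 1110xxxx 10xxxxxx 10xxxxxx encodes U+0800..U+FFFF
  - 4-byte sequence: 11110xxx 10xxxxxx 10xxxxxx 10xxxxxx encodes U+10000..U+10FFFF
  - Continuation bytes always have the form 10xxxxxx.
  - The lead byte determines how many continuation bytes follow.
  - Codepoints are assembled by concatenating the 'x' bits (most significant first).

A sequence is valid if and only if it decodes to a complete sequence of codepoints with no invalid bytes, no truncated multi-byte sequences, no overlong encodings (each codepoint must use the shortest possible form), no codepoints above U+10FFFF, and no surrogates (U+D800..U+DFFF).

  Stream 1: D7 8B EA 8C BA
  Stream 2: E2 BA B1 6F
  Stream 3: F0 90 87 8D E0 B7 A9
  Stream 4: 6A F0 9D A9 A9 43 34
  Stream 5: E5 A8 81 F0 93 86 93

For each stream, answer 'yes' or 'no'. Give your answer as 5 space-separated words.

Answer: yes yes yes yes yes

Derivation:
Stream 1: decodes cleanly. VALID
Stream 2: decodes cleanly. VALID
Stream 3: decodes cleanly. VALID
Stream 4: decodes cleanly. VALID
Stream 5: decodes cleanly. VALID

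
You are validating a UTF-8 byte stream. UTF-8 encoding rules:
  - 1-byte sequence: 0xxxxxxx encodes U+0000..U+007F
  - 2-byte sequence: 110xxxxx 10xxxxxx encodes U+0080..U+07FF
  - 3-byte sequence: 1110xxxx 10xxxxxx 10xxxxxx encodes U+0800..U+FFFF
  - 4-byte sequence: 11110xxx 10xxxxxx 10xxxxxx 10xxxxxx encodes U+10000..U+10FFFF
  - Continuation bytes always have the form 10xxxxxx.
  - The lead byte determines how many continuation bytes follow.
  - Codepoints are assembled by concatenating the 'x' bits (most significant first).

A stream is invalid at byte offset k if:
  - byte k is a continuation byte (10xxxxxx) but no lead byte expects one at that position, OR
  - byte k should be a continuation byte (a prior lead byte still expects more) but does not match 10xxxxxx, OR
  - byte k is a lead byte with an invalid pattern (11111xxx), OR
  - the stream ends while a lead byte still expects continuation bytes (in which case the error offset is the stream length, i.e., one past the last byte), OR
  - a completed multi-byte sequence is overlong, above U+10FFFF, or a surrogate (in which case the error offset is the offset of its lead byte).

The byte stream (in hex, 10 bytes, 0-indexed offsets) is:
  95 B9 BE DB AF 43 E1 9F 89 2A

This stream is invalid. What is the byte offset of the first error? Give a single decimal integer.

Answer: 0

Derivation:
Byte[0]=95: INVALID lead byte (not 0xxx/110x/1110/11110)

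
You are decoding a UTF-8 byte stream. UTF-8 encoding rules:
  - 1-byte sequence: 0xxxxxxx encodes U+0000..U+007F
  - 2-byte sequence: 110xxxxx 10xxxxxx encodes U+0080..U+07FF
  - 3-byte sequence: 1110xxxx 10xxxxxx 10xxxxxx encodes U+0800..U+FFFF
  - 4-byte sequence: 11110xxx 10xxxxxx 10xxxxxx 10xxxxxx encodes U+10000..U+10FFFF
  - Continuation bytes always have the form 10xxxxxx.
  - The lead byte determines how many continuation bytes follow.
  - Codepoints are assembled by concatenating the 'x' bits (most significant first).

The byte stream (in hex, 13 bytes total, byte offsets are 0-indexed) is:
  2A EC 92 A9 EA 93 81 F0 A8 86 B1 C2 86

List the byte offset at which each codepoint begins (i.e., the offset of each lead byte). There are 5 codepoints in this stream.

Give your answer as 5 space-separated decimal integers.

Byte[0]=2A: 1-byte ASCII. cp=U+002A
Byte[1]=EC: 3-byte lead, need 2 cont bytes. acc=0xC
Byte[2]=92: continuation. acc=(acc<<6)|0x12=0x312
Byte[3]=A9: continuation. acc=(acc<<6)|0x29=0xC4A9
Completed: cp=U+C4A9 (starts at byte 1)
Byte[4]=EA: 3-byte lead, need 2 cont bytes. acc=0xA
Byte[5]=93: continuation. acc=(acc<<6)|0x13=0x293
Byte[6]=81: continuation. acc=(acc<<6)|0x01=0xA4C1
Completed: cp=U+A4C1 (starts at byte 4)
Byte[7]=F0: 4-byte lead, need 3 cont bytes. acc=0x0
Byte[8]=A8: continuation. acc=(acc<<6)|0x28=0x28
Byte[9]=86: continuation. acc=(acc<<6)|0x06=0xA06
Byte[10]=B1: continuation. acc=(acc<<6)|0x31=0x281B1
Completed: cp=U+281B1 (starts at byte 7)
Byte[11]=C2: 2-byte lead, need 1 cont bytes. acc=0x2
Byte[12]=86: continuation. acc=(acc<<6)|0x06=0x86
Completed: cp=U+0086 (starts at byte 11)

Answer: 0 1 4 7 11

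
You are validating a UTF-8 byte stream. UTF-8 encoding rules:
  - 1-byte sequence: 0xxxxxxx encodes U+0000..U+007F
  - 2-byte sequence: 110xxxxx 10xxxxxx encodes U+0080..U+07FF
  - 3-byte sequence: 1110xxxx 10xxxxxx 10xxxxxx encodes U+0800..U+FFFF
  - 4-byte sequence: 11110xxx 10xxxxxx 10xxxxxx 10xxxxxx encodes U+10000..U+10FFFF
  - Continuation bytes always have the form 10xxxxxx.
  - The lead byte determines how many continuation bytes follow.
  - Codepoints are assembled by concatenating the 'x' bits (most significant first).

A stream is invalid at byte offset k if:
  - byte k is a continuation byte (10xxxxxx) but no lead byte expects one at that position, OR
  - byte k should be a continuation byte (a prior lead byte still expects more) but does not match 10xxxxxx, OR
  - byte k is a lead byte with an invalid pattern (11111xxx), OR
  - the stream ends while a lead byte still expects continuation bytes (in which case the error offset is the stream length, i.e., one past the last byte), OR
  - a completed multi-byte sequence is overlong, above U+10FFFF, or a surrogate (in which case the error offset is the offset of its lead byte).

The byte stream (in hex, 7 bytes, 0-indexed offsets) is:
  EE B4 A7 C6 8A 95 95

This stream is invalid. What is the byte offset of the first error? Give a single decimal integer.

Byte[0]=EE: 3-byte lead, need 2 cont bytes. acc=0xE
Byte[1]=B4: continuation. acc=(acc<<6)|0x34=0x3B4
Byte[2]=A7: continuation. acc=(acc<<6)|0x27=0xED27
Completed: cp=U+ED27 (starts at byte 0)
Byte[3]=C6: 2-byte lead, need 1 cont bytes. acc=0x6
Byte[4]=8A: continuation. acc=(acc<<6)|0x0A=0x18A
Completed: cp=U+018A (starts at byte 3)
Byte[5]=95: INVALID lead byte (not 0xxx/110x/1110/11110)

Answer: 5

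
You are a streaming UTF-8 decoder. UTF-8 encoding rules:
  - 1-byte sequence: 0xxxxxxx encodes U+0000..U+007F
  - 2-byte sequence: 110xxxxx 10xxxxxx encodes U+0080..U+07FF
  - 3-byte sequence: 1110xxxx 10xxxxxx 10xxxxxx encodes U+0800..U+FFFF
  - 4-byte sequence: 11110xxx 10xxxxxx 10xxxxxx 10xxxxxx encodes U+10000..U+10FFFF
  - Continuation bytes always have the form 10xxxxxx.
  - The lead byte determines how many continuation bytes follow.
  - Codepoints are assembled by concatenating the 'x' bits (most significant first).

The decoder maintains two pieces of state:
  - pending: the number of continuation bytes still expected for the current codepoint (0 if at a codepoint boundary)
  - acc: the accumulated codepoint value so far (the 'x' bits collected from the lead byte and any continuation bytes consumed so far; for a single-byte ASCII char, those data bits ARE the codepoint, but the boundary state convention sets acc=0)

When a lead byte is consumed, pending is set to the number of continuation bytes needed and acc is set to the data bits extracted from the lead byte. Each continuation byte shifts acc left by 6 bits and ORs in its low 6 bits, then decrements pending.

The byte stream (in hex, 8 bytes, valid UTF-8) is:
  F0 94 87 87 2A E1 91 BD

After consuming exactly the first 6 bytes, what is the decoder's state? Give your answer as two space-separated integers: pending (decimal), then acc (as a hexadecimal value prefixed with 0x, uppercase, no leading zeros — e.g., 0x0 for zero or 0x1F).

Byte[0]=F0: 4-byte lead. pending=3, acc=0x0
Byte[1]=94: continuation. acc=(acc<<6)|0x14=0x14, pending=2
Byte[2]=87: continuation. acc=(acc<<6)|0x07=0x507, pending=1
Byte[3]=87: continuation. acc=(acc<<6)|0x07=0x141C7, pending=0
Byte[4]=2A: 1-byte. pending=0, acc=0x0
Byte[5]=E1: 3-byte lead. pending=2, acc=0x1

Answer: 2 0x1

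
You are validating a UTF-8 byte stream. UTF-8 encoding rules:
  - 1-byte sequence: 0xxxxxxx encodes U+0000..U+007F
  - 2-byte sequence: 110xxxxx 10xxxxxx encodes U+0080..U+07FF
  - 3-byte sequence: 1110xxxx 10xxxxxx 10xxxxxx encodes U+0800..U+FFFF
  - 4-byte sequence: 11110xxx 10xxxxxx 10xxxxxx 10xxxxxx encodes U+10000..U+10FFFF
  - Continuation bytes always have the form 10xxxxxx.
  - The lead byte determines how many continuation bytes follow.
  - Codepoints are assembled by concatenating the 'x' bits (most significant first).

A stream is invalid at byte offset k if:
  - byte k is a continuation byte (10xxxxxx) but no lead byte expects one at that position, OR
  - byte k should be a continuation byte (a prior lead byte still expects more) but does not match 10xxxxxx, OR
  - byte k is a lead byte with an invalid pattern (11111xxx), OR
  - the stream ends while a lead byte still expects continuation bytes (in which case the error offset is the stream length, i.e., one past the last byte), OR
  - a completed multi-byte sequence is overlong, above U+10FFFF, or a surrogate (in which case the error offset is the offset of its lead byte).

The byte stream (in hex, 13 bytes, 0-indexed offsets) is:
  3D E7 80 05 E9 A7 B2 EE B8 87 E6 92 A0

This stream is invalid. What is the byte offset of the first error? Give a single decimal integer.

Answer: 3

Derivation:
Byte[0]=3D: 1-byte ASCII. cp=U+003D
Byte[1]=E7: 3-byte lead, need 2 cont bytes. acc=0x7
Byte[2]=80: continuation. acc=(acc<<6)|0x00=0x1C0
Byte[3]=05: expected 10xxxxxx continuation. INVALID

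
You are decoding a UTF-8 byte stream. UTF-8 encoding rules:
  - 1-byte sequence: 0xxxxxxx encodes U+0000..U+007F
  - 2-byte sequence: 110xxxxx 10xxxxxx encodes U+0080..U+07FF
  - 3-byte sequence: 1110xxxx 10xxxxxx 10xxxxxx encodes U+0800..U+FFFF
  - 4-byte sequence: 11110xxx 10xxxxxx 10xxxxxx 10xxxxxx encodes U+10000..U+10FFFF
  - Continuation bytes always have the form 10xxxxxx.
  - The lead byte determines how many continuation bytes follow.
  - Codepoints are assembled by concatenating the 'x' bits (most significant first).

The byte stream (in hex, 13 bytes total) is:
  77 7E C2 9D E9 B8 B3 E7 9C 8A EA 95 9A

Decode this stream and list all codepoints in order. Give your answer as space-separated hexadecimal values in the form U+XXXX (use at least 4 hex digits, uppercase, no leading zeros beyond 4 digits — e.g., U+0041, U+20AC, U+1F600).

Answer: U+0077 U+007E U+009D U+9E33 U+770A U+A55A

Derivation:
Byte[0]=77: 1-byte ASCII. cp=U+0077
Byte[1]=7E: 1-byte ASCII. cp=U+007E
Byte[2]=C2: 2-byte lead, need 1 cont bytes. acc=0x2
Byte[3]=9D: continuation. acc=(acc<<6)|0x1D=0x9D
Completed: cp=U+009D (starts at byte 2)
Byte[4]=E9: 3-byte lead, need 2 cont bytes. acc=0x9
Byte[5]=B8: continuation. acc=(acc<<6)|0x38=0x278
Byte[6]=B3: continuation. acc=(acc<<6)|0x33=0x9E33
Completed: cp=U+9E33 (starts at byte 4)
Byte[7]=E7: 3-byte lead, need 2 cont bytes. acc=0x7
Byte[8]=9C: continuation. acc=(acc<<6)|0x1C=0x1DC
Byte[9]=8A: continuation. acc=(acc<<6)|0x0A=0x770A
Completed: cp=U+770A (starts at byte 7)
Byte[10]=EA: 3-byte lead, need 2 cont bytes. acc=0xA
Byte[11]=95: continuation. acc=(acc<<6)|0x15=0x295
Byte[12]=9A: continuation. acc=(acc<<6)|0x1A=0xA55A
Completed: cp=U+A55A (starts at byte 10)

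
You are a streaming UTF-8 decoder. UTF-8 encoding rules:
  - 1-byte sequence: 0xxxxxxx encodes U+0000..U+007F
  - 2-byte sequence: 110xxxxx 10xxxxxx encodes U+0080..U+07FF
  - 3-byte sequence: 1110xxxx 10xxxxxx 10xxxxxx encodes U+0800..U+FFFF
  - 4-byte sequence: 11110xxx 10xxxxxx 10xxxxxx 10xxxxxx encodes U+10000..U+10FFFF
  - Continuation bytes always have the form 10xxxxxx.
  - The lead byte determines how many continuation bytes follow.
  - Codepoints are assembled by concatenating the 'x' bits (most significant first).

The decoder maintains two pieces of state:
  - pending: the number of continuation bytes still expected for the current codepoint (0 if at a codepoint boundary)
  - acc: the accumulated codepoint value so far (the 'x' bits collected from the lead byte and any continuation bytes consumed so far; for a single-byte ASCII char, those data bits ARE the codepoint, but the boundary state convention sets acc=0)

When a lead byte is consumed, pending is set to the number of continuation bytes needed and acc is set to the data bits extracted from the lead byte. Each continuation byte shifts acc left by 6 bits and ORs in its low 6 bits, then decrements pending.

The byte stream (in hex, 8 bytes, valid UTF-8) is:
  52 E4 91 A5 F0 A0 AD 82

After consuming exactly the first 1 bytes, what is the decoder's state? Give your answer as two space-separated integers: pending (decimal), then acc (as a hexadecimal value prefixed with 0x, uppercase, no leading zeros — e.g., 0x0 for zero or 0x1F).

Byte[0]=52: 1-byte. pending=0, acc=0x0

Answer: 0 0x0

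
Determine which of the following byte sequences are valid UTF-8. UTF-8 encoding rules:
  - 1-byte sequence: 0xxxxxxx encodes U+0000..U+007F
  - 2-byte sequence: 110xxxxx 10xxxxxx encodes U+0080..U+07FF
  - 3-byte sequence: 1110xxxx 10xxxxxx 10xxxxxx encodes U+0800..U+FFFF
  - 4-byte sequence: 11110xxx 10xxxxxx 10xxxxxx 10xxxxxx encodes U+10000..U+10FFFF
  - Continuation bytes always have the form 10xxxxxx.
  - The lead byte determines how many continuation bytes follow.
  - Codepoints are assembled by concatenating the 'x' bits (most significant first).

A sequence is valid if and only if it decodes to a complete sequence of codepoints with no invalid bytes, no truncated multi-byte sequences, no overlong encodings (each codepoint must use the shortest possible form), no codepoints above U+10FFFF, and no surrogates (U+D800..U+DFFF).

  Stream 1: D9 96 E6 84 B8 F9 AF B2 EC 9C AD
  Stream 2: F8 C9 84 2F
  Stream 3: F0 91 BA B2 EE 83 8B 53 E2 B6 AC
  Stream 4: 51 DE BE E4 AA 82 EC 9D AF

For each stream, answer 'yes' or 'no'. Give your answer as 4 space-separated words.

Stream 1: error at byte offset 5. INVALID
Stream 2: error at byte offset 0. INVALID
Stream 3: decodes cleanly. VALID
Stream 4: decodes cleanly. VALID

Answer: no no yes yes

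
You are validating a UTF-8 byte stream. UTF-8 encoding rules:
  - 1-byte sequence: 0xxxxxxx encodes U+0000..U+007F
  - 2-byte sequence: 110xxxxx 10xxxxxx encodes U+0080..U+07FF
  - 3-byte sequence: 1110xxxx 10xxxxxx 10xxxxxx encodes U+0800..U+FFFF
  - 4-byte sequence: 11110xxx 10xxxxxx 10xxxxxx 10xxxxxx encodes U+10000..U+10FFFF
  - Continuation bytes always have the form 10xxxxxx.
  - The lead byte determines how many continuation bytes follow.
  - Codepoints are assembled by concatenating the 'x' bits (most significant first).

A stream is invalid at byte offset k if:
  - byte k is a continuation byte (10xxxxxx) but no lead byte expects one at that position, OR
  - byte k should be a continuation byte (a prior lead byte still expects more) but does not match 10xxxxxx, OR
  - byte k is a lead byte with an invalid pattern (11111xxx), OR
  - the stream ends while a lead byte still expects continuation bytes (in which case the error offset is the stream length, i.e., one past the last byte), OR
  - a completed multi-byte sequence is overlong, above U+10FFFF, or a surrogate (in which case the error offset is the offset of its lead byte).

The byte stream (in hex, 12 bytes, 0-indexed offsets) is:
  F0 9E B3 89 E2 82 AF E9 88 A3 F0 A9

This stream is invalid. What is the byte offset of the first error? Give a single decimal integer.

Answer: 12

Derivation:
Byte[0]=F0: 4-byte lead, need 3 cont bytes. acc=0x0
Byte[1]=9E: continuation. acc=(acc<<6)|0x1E=0x1E
Byte[2]=B3: continuation. acc=(acc<<6)|0x33=0x7B3
Byte[3]=89: continuation. acc=(acc<<6)|0x09=0x1ECC9
Completed: cp=U+1ECC9 (starts at byte 0)
Byte[4]=E2: 3-byte lead, need 2 cont bytes. acc=0x2
Byte[5]=82: continuation. acc=(acc<<6)|0x02=0x82
Byte[6]=AF: continuation. acc=(acc<<6)|0x2F=0x20AF
Completed: cp=U+20AF (starts at byte 4)
Byte[7]=E9: 3-byte lead, need 2 cont bytes. acc=0x9
Byte[8]=88: continuation. acc=(acc<<6)|0x08=0x248
Byte[9]=A3: continuation. acc=(acc<<6)|0x23=0x9223
Completed: cp=U+9223 (starts at byte 7)
Byte[10]=F0: 4-byte lead, need 3 cont bytes. acc=0x0
Byte[11]=A9: continuation. acc=(acc<<6)|0x29=0x29
Byte[12]: stream ended, expected continuation. INVALID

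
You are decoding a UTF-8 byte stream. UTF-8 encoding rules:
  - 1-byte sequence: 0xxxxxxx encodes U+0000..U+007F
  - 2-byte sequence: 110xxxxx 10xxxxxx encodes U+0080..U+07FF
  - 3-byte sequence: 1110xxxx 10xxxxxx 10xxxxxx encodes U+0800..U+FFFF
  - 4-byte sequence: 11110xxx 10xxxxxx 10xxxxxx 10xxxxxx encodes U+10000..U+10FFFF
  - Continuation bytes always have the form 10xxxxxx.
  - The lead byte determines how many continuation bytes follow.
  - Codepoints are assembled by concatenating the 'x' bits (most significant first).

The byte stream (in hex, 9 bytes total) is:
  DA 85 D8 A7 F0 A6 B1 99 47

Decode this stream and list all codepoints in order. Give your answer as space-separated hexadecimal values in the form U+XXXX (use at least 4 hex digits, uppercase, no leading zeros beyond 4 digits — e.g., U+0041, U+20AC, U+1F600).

Answer: U+0685 U+0627 U+26C59 U+0047

Derivation:
Byte[0]=DA: 2-byte lead, need 1 cont bytes. acc=0x1A
Byte[1]=85: continuation. acc=(acc<<6)|0x05=0x685
Completed: cp=U+0685 (starts at byte 0)
Byte[2]=D8: 2-byte lead, need 1 cont bytes. acc=0x18
Byte[3]=A7: continuation. acc=(acc<<6)|0x27=0x627
Completed: cp=U+0627 (starts at byte 2)
Byte[4]=F0: 4-byte lead, need 3 cont bytes. acc=0x0
Byte[5]=A6: continuation. acc=(acc<<6)|0x26=0x26
Byte[6]=B1: continuation. acc=(acc<<6)|0x31=0x9B1
Byte[7]=99: continuation. acc=(acc<<6)|0x19=0x26C59
Completed: cp=U+26C59 (starts at byte 4)
Byte[8]=47: 1-byte ASCII. cp=U+0047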